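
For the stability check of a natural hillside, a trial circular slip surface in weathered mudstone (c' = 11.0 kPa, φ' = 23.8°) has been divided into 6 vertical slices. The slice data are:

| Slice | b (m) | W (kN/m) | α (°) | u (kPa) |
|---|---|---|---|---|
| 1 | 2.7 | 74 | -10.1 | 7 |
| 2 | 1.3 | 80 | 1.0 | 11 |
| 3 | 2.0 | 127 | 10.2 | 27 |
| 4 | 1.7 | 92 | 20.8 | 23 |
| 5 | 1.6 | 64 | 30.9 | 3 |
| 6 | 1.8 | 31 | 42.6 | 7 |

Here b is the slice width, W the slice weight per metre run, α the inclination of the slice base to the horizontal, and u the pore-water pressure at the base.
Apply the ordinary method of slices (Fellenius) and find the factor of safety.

FS = 2.68

Ordinary method of slices: FS = Σ[c'·Δl_i + (W_i cosα_i − u_i·Δl_i)·tanφ'] / Σ W_i sinα_i, with Δl_i = b_i / cosα_i.
Slice 1: Δl = 2.7/cos(-10.1°) = 2.743 m; N'_1 = 74·cos(-10.1°) − 7·2.743 = 53.7; c'Δl = 30.17; W sinα = -13.0
Slice 2: Δl = 1.3/cos1.0° = 1.300 m; N'_2 = 80·cos1.0° − 11·1.300 = 65.7; c'Δl = 14.30; W sinα = 1.4
Slice 3: Δl = 2.0/cos10.2° = 2.032 m; N'_3 = 127·cos10.2° − 27·2.032 = 70.1; c'Δl = 22.35; W sinα = 22.5
Slice 4: Δl = 1.7/cos20.8° = 1.819 m; N'_4 = 92·cos20.8° − 23·1.819 = 44.2; c'Δl = 20.00; W sinα = 32.7
Slice 5: Δl = 1.6/cos30.9° = 1.865 m; N'_5 = 64·cos30.9° − 3·1.865 = 49.3; c'Δl = 20.51; W sinα = 32.9
Slice 6: Δl = 1.8/cos42.6° = 2.445 m; N'_6 = 31·cos42.6° − 7·2.445 = 5.7; c'Δl = 26.90; W sinα = 21.0
Σc'Δl = 134.2 kN/m; ΣN' = 288.7 kN/m; ΣW sinα = 97.4 kN/m
Resisting = 134.2 + 288.7·tan23.8° = 134.2 + 127.3 = 261.6 kN/m
FS = 261.6 / 97.4 = 2.685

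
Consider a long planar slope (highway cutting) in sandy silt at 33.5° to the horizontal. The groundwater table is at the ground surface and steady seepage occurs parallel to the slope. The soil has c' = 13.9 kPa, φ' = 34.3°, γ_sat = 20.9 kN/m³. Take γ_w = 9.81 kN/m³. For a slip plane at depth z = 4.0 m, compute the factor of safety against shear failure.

FS = 0.91

With seepage parallel to the slope and the water table at the surface, the effective normal stress on the slip plane uses the buoyant unit weight γ' = γ_sat − γ_w while the driving shear stress uses γ_sat:
FS = [c' + γ' z cos²β tanφ'] / [γ_sat z sinβ cosβ]
γ' = 20.9 − 9.81 = 11.09 kN/m³
Numerator = 13.9 + 11.09·4.0·cos²33.5°·tan34.3° = 13.9 + 11.09·4.0·0.6954·0.6822 = 34.942 kPa
Denominator = 20.9·4.0·sin33.5°·cos33.5° = 20.9·4.0·0.5519·0.8339 = 38.477 kPa
FS = 34.942 / 38.477 = 0.908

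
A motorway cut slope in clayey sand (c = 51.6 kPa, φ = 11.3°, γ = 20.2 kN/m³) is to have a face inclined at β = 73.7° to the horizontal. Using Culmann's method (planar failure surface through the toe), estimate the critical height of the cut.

H_c = 17.92 m

Culmann's analysis gives the critical failure plane at α_cr = (β + φ)/2 = (73.7 + 11.3)/2 = 42.5°, and the critical height
H_c = (4c/γ) · sinβ cosφ / [1 − cos(β − φ)]
    = (4·51.6/20.2) · sin73.7°·cos11.3° / [1 − cos(62.4°)]
    = 10.218 · 0.9598·0.9806 / [1 − 0.4633]
    = 10.218 · 0.9412 / 0.5367
    = 17.92 m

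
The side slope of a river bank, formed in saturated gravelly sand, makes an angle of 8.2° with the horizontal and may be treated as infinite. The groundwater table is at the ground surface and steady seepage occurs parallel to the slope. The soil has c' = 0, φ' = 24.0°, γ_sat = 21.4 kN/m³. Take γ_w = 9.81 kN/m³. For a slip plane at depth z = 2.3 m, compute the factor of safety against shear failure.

FS = 1.67

With seepage parallel to the slope and the water table at the surface, the effective normal stress on the slip plane uses the buoyant unit weight γ' = γ_sat − γ_w while the driving shear stress uses γ_sat:
FS = [c' + γ' z cos²β tanφ'] / [γ_sat z sinβ cosβ]
(For c' = 0 this reduces to FS = (γ'/γ_sat)·tanφ'/tanβ.)
γ' = 21.4 − 9.81 = 11.59 kN/m³
Numerator = 0.0 + 11.59·2.3·cos²8.2°·tan24.0° = 0.0 + 11.59·2.3·0.9797·0.4452 = 11.627 kPa
Denominator = 21.4·2.3·sin8.2°·cos8.2° = 21.4·2.3·0.1426·0.9898 = 6.948 kPa
FS = 11.627 / 6.948 = 1.673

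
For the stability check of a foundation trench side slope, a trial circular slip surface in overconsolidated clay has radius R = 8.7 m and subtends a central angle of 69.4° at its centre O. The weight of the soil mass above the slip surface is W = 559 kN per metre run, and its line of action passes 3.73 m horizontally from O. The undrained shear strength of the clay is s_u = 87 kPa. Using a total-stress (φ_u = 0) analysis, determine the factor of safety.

Taking moments about the centre O, the resisting moment is provided by the undrained shear strength acting along the arc:
Arc length L_a = R·θ = 8.7·(69.4°·π/180) = 8.7·1.2113 = 10.54 m
M_R = s_u·L_a·R = 87·10.54·8.7 = 7976.2 kN·m/m
M_D = W·d = 559·3.73 = 2085.1 kN·m/m
FS = M_R / M_D = 7976.2 / 2085.1 = 3.825

FS = 3.83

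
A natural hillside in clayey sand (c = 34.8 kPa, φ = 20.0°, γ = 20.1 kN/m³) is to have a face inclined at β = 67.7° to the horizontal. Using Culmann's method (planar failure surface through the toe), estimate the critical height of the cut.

H_c = 18.41 m

Culmann's analysis gives the critical failure plane at α_cr = (β + φ)/2 = (67.7 + 20.0)/2 = 43.9°, and the critical height
H_c = (4c/γ) · sinβ cosφ / [1 − cos(β − φ)]
    = (4·34.8/20.1) · sin67.7°·cos20.0° / [1 − cos(47.7°)]
    = 6.925 · 0.9252·0.9397 / [1 − 0.6730]
    = 6.925 · 0.8694 / 0.3270
    = 18.41 m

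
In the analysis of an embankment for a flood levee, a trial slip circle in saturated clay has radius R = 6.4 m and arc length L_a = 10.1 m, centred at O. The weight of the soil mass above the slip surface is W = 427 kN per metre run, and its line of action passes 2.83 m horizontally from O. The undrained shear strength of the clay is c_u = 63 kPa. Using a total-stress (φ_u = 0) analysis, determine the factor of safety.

FS = 3.37

Taking moments about the centre O, the resisting moment is provided by the undrained shear strength acting along the arc:
M_R = c_u·L_a·R = 63·10.10·6.4 = 4072.3 kN·m/m
M_D = W·d = 427·2.83 = 1208.4 kN·m/m
FS = M_R / M_D = 4072.3 / 1208.4 = 3.370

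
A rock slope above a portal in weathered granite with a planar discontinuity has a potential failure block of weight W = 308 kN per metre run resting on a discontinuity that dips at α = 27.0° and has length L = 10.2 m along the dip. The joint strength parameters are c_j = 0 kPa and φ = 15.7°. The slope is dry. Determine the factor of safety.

FS = 0.55

Resolving the block weight along and normal to the plane and applying the Mohr–Coulomb strength on the joint:
N' = W cosα = 308·cos27.0° = 274.4 kN/m
Driving force T = W sinα = 308·sin27.0° = 139.8 kN/m
Resisting force R = c_j·L + N'·tanφ = 0·10.2 + 274.4·tan15.7° = 0.0 + 77.1 = 77.1 kN/m
FS = R / T = 77.1 / 139.8 = 0.552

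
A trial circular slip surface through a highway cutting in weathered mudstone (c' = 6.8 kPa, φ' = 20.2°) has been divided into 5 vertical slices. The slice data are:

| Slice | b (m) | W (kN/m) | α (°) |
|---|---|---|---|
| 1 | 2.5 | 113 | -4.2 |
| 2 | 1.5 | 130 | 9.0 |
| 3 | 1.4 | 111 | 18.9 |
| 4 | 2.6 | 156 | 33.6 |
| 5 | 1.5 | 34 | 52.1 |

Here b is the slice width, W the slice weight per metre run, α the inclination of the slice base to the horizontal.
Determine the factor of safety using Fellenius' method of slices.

FS = 1.60

Ordinary method of slices: FS = Σ[c'·Δl_i + (W_i cosα_i)·tanφ'] / Σ W_i sinα_i, with Δl_i = b_i / cosα_i.
Slice 1: Δl = 2.5/cos(-4.2°) = 2.507 m; N'_1 = 113·cos(-4.2°) = 112.7; c'Δl = 17.05; W sinα = -8.3
Slice 2: Δl = 1.5/cos9.0° = 1.519 m; N'_2 = 130·cos9.0° = 128.4; c'Δl = 10.33; W sinα = 20.3
Slice 3: Δl = 1.4/cos18.9° = 1.480 m; N'_3 = 111·cos18.9° = 105.0; c'Δl = 10.06; W sinα = 36.0
Slice 4: Δl = 2.6/cos33.6° = 3.122 m; N'_4 = 156·cos33.6° = 129.9; c'Δl = 21.23; W sinα = 86.3
Slice 5: Δl = 1.5/cos52.1° = 2.442 m; N'_5 = 34·cos52.1° = 20.9; c'Δl = 16.60; W sinα = 26.8
Σc'Δl = 75.3 kN/m; ΣN' = 496.9 kN/m; ΣW sinα = 161.2 kN/m
Resisting = 75.3 + 496.9·tan20.2° = 75.3 + 182.8 = 258.1 kN/m
FS = 258.1 / 161.2 = 1.601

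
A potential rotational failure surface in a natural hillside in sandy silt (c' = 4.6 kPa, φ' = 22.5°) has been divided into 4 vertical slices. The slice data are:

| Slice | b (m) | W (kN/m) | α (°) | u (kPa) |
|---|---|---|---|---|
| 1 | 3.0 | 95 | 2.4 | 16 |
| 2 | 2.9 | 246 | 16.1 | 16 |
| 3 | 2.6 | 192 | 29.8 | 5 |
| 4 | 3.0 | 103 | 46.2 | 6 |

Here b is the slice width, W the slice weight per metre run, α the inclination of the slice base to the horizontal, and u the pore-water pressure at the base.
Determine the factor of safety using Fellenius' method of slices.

Ordinary method of slices: FS = Σ[c'·Δl_i + (W_i cosα_i − u_i·Δl_i)·tanφ'] / Σ W_i sinα_i, with Δl_i = b_i / cosα_i.
Slice 1: Δl = 3.0/cos2.4° = 3.003 m; N'_1 = 95·cos2.4° − 16·3.003 = 46.9; c'Δl = 13.81; W sinα = 4.0
Slice 2: Δl = 2.9/cos16.1° = 3.018 m; N'_2 = 246·cos16.1° − 16·3.018 = 188.1; c'Δl = 13.88; W sinα = 68.2
Slice 3: Δl = 2.6/cos29.8° = 2.996 m; N'_3 = 192·cos29.8° − 5·2.996 = 151.6; c'Δl = 13.78; W sinα = 95.4
Slice 4: Δl = 3.0/cos46.2° = 4.334 m; N'_4 = 103·cos46.2° − 6·4.334 = 45.3; c'Δl = 19.94; W sinα = 74.3
Σc'Δl = 61.4 kN/m; ΣN' = 431.8 kN/m; ΣW sinα = 242.0 kN/m
Resisting = 61.4 + 431.8·tan22.5° = 61.4 + 178.9 = 240.3 kN/m
FS = 240.3 / 242.0 = 0.993

FS = 0.99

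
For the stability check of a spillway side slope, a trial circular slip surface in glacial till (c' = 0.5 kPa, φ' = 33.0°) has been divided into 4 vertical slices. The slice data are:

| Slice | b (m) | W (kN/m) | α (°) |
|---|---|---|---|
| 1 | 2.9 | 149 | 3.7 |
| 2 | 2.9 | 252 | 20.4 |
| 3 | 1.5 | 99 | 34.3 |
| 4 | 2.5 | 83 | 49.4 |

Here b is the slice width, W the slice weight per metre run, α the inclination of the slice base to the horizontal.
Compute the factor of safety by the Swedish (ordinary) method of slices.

Ordinary method of slices: FS = Σ[c'·Δl_i + (W_i cosα_i)·tanφ'] / Σ W_i sinα_i, with Δl_i = b_i / cosα_i.
Slice 1: Δl = 2.9/cos3.7° = 2.906 m; N'_1 = 149·cos3.7° = 148.7; c'Δl = 1.45; W sinα = 9.6
Slice 2: Δl = 2.9/cos20.4° = 3.094 m; N'_2 = 252·cos20.4° = 236.2; c'Δl = 1.55; W sinα = 87.8
Slice 3: Δl = 1.5/cos34.3° = 1.816 m; N'_3 = 99·cos34.3° = 81.8; c'Δl = 0.91; W sinα = 55.8
Slice 4: Δl = 2.5/cos49.4° = 3.842 m; N'_4 = 83·cos49.4° = 54.0; c'Δl = 1.92; W sinα = 63.0
Σc'Δl = 5.8 kN/m; ΣN' = 520.7 kN/m; ΣW sinα = 216.3 kN/m
Resisting = 5.8 + 520.7·tan33.0° = 5.8 + 338.1 = 344.0 kN/m
FS = 344.0 / 216.3 = 1.590

FS = 1.59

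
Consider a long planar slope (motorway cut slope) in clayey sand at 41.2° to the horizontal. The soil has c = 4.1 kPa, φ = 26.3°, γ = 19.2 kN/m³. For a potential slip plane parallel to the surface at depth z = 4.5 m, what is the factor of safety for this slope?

For an infinite slope with a slip plane parallel to the surface (no pore pressure): FS = [c + γz cos²β tanφ] / [γz sinβ cosβ].
γz = 19.2·4.5 = 86.40 kN/m²
Numerator = 4.1 + 86.40·cos²41.2°·tan26.3° = 4.1 + 86.40·0.5661·0.4942 = 28.275 kPa
Denominator = 86.40·sin41.2°·cos41.2° = 86.40·0.6587·0.7524 = 42.821 kPa
FS = 28.275 / 42.821 = 0.660

FS = 0.66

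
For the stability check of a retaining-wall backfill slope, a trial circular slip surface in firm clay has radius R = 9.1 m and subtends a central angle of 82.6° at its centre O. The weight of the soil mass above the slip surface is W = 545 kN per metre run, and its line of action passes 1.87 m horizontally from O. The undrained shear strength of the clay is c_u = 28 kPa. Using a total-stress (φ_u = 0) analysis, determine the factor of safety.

FS = 3.28

Taking moments about the centre O, the resisting moment is provided by the undrained shear strength acting along the arc:
Arc length L_a = R·θ = 9.1·(82.6°·π/180) = 9.1·1.4416 = 13.12 m
M_R = c_u·L_a·R = 28·13.12·9.1 = 3342.7 kN·m/m
M_D = W·d = 545·1.87 = 1019.2 kN·m/m
FS = M_R / M_D = 3342.7 / 1019.2 = 3.280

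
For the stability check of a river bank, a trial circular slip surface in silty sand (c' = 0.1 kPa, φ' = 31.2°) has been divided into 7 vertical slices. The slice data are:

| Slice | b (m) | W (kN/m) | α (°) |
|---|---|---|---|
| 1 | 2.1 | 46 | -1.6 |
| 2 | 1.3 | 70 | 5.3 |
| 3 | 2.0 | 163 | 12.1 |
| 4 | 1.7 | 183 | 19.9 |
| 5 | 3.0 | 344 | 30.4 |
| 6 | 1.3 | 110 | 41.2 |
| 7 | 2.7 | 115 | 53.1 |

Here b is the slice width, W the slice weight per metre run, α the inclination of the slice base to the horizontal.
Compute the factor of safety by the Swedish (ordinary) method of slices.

Ordinary method of slices: FS = Σ[c'·Δl_i + (W_i cosα_i)·tanφ'] / Σ W_i sinα_i, with Δl_i = b_i / cosα_i.
Slice 1: Δl = 2.1/cos(-1.6°) = 2.101 m; N'_1 = 46·cos(-1.6°) = 46.0; c'Δl = 0.21; W sinα = -1.3
Slice 2: Δl = 1.3/cos5.3° = 1.306 m; N'_2 = 70·cos5.3° = 69.7; c'Δl = 0.13; W sinα = 6.5
Slice 3: Δl = 2.0/cos12.1° = 2.045 m; N'_3 = 163·cos12.1° = 159.4; c'Δl = 0.20; W sinα = 34.2
Slice 4: Δl = 1.7/cos19.9° = 1.808 m; N'_4 = 183·cos19.9° = 172.1; c'Δl = 0.18; W sinα = 62.3
Slice 5: Δl = 3.0/cos30.4° = 3.478 m; N'_5 = 344·cos30.4° = 296.7; c'Δl = 0.35; W sinα = 174.1
Slice 6: Δl = 1.3/cos41.2° = 1.728 m; N'_6 = 110·cos41.2° = 82.8; c'Δl = 0.17; W sinα = 72.5
Slice 7: Δl = 2.7/cos53.1° = 4.497 m; N'_7 = 115·cos53.1° = 69.0; c'Δl = 0.45; W sinα = 92.0
Σc'Δl = 1.7 kN/m; ΣN' = 895.7 kN/m; ΣW sinα = 440.1 kN/m
Resisting = 1.7 + 895.7·tan31.2° = 1.7 + 542.4 = 544.1 kN/m
FS = 544.1 / 440.1 = 1.236

FS = 1.24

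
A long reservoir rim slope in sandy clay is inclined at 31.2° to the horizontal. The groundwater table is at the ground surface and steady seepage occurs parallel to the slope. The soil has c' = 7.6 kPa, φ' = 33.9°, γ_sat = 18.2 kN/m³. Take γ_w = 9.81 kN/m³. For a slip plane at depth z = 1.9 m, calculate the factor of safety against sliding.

FS = 1.01

With seepage parallel to the slope and the water table at the surface, the effective normal stress on the slip plane uses the buoyant unit weight γ' = γ_sat − γ_w while the driving shear stress uses γ_sat:
FS = [c' + γ' z cos²β tanφ'] / [γ_sat z sinβ cosβ]
γ' = 18.2 − 9.81 = 8.39 kN/m³
Numerator = 7.6 + 8.39·1.9·cos²31.2°·tan33.9° = 7.6 + 8.39·1.9·0.7316·0.6720 = 15.437 kPa
Denominator = 18.2·1.9·sin31.2°·cos31.2° = 18.2·1.9·0.5180·0.8554 = 15.322 kPa
FS = 15.437 / 15.322 = 1.007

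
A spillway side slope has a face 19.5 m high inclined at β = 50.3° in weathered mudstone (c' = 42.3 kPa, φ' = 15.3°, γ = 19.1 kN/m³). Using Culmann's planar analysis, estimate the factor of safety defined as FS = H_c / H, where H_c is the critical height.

H_c = (4c'/γ) · sinβ cosφ' / [1 − cos(β − φ')]
    = (4·42.3/19.1) · sin50.3°·cos15.3° / [1 − cos35.0°]
    = 8.859 · 0.7421 / 0.1808 = 36.35 m
FS = H_c / H = 36.35 / 19.5 = 1.864

FS = 1.86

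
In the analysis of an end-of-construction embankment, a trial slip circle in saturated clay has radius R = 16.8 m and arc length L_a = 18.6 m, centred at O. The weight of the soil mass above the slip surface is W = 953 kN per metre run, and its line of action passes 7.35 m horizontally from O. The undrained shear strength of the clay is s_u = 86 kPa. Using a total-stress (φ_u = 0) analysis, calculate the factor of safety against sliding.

Taking moments about the centre O, the resisting moment is provided by the undrained shear strength acting along the arc:
M_R = s_u·L_a·R = 86·18.60·16.8 = 26873.3 kN·m/m
M_D = W·d = 953·7.35 = 7004.5 kN·m/m
FS = M_R / M_D = 26873.3 / 7004.5 = 3.837

FS = 3.84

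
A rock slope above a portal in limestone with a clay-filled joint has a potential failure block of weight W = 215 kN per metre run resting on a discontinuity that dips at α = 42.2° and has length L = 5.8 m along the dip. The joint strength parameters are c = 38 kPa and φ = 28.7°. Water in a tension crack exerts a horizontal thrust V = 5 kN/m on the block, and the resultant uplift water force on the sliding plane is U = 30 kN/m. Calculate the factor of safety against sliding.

FS = 1.95

Resolving the block weight along and normal to the plane and applying the Mohr–Coulomb strength on the joint:
N' = W cosα − U − V sinα = 215·cos42.2° − 30 − 5·sin42.2° = 125.9 kN/m
Driving force T = W sinα + V cosα = 215·sin42.2° + 5·cos42.2° = 148.1 kN/m
Resisting force R = c·L + N'·tanφ = 38·5.8 + 125.9·tan28.7° = 220.4 + 68.9 = 289.3 kN/m
FS = R / T = 289.3 / 148.1 = 1.953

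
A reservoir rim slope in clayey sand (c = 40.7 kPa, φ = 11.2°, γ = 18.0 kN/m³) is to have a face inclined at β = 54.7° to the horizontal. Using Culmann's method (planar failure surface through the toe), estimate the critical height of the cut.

Culmann's analysis gives the critical failure plane at α_cr = (β + φ)/2 = (54.7 + 11.2)/2 = 33.0°, and the critical height
H_c = (4c/γ) · sinβ cosφ / [1 − cos(β − φ)]
    = (4·40.7/18.0) · sin54.7°·cos11.2° / [1 − cos(43.5°)]
    = 9.044 · 0.8161·0.9810 / [1 − 0.7254]
    = 9.044 · 0.8006 / 0.2746
    = 26.37 m

H_c = 26.37 m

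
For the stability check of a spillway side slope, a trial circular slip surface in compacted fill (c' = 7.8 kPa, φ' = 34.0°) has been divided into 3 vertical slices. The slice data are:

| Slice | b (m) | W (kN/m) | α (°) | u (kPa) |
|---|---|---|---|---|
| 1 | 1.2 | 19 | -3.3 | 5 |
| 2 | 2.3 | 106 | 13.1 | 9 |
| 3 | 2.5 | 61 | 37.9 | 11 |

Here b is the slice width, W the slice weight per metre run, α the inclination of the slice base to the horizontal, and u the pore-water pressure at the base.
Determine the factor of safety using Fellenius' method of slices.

Ordinary method of slices: FS = Σ[c'·Δl_i + (W_i cosα_i − u_i·Δl_i)·tanφ'] / Σ W_i sinα_i, with Δl_i = b_i / cosα_i.
Slice 1: Δl = 1.2/cos(-3.3°) = 1.202 m; N'_1 = 19·cos(-3.3°) − 5·1.202 = 13.0; c'Δl = 9.38; W sinα = -1.1
Slice 2: Δl = 2.3/cos13.1° = 2.361 m; N'_2 = 106·cos13.1° − 9·2.361 = 82.0; c'Δl = 18.42; W sinα = 24.0
Slice 3: Δl = 2.5/cos37.9° = 3.168 m; N'_3 = 61·cos37.9° − 11·3.168 = 13.3; c'Δl = 24.71; W sinα = 37.5
Σc'Δl = 52.5 kN/m; ΣN' = 108.2 kN/m; ΣW sinα = 60.4 kN/m
Resisting = 52.5 + 108.2·tan34.0° = 52.5 + 73.0 = 125.5 kN/m
FS = 125.5 / 60.4 = 2.078

FS = 2.08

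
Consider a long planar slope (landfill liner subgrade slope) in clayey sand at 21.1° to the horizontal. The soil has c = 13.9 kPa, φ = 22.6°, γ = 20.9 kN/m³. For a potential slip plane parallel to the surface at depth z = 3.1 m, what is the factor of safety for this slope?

For an infinite slope with a slip plane parallel to the surface (no pore pressure): FS = [c + γz cos²β tanφ] / [γz sinβ cosβ].
γz = 20.9·3.1 = 64.79 kN/m²
Numerator = 13.9 + 64.79·cos²21.1°·tan22.6° = 13.9 + 64.79·0.8704·0.4163 = 37.374 kPa
Denominator = 64.79·sin21.1°·cos21.1° = 64.79·0.3600·0.9330 = 21.760 kPa
FS = 37.374 / 21.760 = 1.718

FS = 1.72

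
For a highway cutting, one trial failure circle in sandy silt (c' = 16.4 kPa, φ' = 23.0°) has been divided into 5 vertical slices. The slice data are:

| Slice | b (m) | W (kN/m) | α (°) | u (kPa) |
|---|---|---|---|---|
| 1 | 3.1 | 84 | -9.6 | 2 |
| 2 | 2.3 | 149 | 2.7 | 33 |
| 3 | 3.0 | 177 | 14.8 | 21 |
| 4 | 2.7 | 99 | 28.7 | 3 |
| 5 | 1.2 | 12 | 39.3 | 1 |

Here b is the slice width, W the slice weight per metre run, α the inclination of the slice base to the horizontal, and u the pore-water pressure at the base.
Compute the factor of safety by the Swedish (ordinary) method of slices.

Ordinary method of slices: FS = Σ[c'·Δl_i + (W_i cosα_i − u_i·Δl_i)·tanφ'] / Σ W_i sinα_i, with Δl_i = b_i / cosα_i.
Slice 1: Δl = 3.1/cos(-9.6°) = 3.144 m; N'_1 = 84·cos(-9.6°) − 2·3.144 = 76.5; c'Δl = 51.56; W sinα = -14.0
Slice 2: Δl = 2.3/cos2.7° = 2.303 m; N'_2 = 149·cos2.7° − 33·2.303 = 72.9; c'Δl = 37.76; W sinα = 7.0
Slice 3: Δl = 3.0/cos14.8° = 3.103 m; N'_3 = 177·cos14.8° − 21·3.103 = 106.0; c'Δl = 50.89; W sinα = 45.2
Slice 4: Δl = 2.7/cos28.7° = 3.078 m; N'_4 = 99·cos28.7° − 3·3.078 = 77.6; c'Δl = 50.48; W sinα = 47.5
Slice 5: Δl = 1.2/cos39.3° = 1.551 m; N'_5 = 12·cos39.3° − 1·1.551 = 7.7; c'Δl = 25.43; W sinα = 7.6
Σc'Δl = 216.1 kN/m; ΣN' = 340.7 kN/m; ΣW sinα = 93.4 kN/m
Resisting = 216.1 + 340.7·tan23.0° = 216.1 + 144.6 = 360.7 kN/m
FS = 360.7 / 93.4 = 3.864

FS = 3.86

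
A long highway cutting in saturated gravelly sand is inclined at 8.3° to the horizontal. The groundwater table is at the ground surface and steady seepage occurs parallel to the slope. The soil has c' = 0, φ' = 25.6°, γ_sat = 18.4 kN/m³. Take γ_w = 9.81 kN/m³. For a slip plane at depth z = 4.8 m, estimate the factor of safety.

With seepage parallel to the slope and the water table at the surface, the effective normal stress on the slip plane uses the buoyant unit weight γ' = γ_sat − γ_w while the driving shear stress uses γ_sat:
FS = [c' + γ' z cos²β tanφ'] / [γ_sat z sinβ cosβ]
(For c' = 0 this reduces to FS = (γ'/γ_sat)·tanφ'/tanβ.)
γ' = 18.4 − 9.81 = 8.59 kN/m³
Numerator = 0.0 + 8.59·4.8·cos²8.3°·tan25.6° = 0.0 + 8.59·4.8·0.9792·0.4791 = 19.343 kPa
Denominator = 18.4·4.8·sin8.3°·cos8.3° = 18.4·4.8·0.1444·0.9895 = 12.616 kPa
FS = 19.343 / 12.616 = 1.533

FS = 1.53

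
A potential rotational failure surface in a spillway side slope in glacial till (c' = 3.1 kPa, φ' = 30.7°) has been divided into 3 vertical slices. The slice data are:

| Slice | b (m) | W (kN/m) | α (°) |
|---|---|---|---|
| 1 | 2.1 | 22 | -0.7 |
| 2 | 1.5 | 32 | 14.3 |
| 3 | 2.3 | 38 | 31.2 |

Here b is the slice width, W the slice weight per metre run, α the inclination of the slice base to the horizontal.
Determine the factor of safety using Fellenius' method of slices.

FS = 2.58

Ordinary method of slices: FS = Σ[c'·Δl_i + (W_i cosα_i)·tanφ'] / Σ W_i sinα_i, with Δl_i = b_i / cosα_i.
Slice 1: Δl = 2.1/cos(-0.7°) = 2.100 m; N'_1 = 22·cos(-0.7°) = 22.0; c'Δl = 6.51; W sinα = -0.3
Slice 2: Δl = 1.5/cos14.3° = 1.548 m; N'_2 = 32·cos14.3° = 31.0; c'Δl = 4.80; W sinα = 7.9
Slice 3: Δl = 2.3/cos31.2° = 2.689 m; N'_3 = 38·cos31.2° = 32.5; c'Δl = 8.34; W sinα = 19.7
Σc'Δl = 19.6 kN/m; ΣN' = 85.5 kN/m; ΣW sinα = 27.3 kN/m
Resisting = 19.6 + 85.5·tan30.7° = 19.6 + 50.8 = 70.4 kN/m
FS = 70.4 / 27.3 = 2.577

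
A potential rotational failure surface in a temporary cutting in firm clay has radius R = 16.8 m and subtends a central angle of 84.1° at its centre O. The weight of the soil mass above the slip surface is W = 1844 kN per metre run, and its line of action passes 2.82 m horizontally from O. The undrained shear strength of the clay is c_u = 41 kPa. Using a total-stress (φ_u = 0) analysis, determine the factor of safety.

Taking moments about the centre O, the resisting moment is provided by the undrained shear strength acting along the arc:
Arc length L_a = R·θ = 16.8·(84.1°·π/180) = 16.8·1.4678 = 24.66 m
M_R = c_u·L_a·R = 41·24.66·16.8 = 16985.4 kN·m/m
M_D = W·d = 1844·2.82 = 5200.1 kN·m/m
FS = M_R / M_D = 16985.4 / 5200.1 = 3.266

FS = 3.27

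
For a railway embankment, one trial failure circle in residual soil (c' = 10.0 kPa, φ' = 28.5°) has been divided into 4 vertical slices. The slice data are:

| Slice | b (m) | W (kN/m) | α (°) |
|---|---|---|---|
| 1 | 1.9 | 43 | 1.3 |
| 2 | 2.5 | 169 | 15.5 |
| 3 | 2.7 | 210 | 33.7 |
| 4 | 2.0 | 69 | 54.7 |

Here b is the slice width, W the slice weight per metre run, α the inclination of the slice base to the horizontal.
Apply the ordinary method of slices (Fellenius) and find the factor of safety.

FS = 1.55

Ordinary method of slices: FS = Σ[c'·Δl_i + (W_i cosα_i)·tanφ'] / Σ W_i sinα_i, with Δl_i = b_i / cosα_i.
Slice 1: Δl = 1.9/cos1.3° = 1.900 m; N'_1 = 43·cos1.3° = 43.0; c'Δl = 19.00; W sinα = 1.0
Slice 2: Δl = 2.5/cos15.5° = 2.594 m; N'_2 = 169·cos15.5° = 162.9; c'Δl = 25.94; W sinα = 45.2
Slice 3: Δl = 2.7/cos33.7° = 3.245 m; N'_3 = 210·cos33.7° = 174.7; c'Δl = 32.45; W sinα = 116.5
Slice 4: Δl = 2.0/cos54.7° = 3.461 m; N'_4 = 69·cos54.7° = 39.9; c'Δl = 34.61; W sinα = 56.3
Σc'Δl = 112.0 kN/m; ΣN' = 420.4 kN/m; ΣW sinα = 219.0 kN/m
Resisting = 112.0 + 420.4·tan28.5° = 112.0 + 228.3 = 340.3 kN/m
FS = 340.3 / 219.0 = 1.554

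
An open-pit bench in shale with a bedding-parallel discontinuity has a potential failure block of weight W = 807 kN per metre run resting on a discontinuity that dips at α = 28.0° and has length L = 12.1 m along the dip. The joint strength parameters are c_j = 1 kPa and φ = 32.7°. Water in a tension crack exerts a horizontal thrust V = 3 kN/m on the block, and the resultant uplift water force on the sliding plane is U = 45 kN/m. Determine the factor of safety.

FS = 1.15

Resolving the block weight along and normal to the plane and applying the Mohr–Coulomb strength on the joint:
N' = W cosα − U − V sinα = 807·cos28.0° − 45 − 3·sin28.0° = 666.1 kN/m
Driving force T = W sinα + V cosα = 807·sin28.0° + 3·cos28.0° = 381.5 kN/m
Resisting force R = c_j·L + N'·tanφ = 1·12.1 + 666.1·tan32.7° = 12.1 + 427.6 = 439.7 kN/m
FS = R / T = 439.7 / 381.5 = 1.153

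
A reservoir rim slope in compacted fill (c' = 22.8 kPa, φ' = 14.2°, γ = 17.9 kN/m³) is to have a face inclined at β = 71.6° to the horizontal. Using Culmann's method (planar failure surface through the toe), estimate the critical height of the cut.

Culmann's analysis gives the critical failure plane at α_cr = (β + φ')/2 = (71.6 + 14.2)/2 = 42.9°, and the critical height
H_c = (4c'/γ) · sinβ cosφ' / [1 − cos(β − φ')]
    = (4·22.8/17.9) · sin71.6°·cos14.2° / [1 − cos(57.4°)]
    = 5.095 · 0.9489·0.9694 / [1 − 0.5388]
    = 5.095 · 0.9199 / 0.4612
    = 10.16 m

H_c = 10.16 m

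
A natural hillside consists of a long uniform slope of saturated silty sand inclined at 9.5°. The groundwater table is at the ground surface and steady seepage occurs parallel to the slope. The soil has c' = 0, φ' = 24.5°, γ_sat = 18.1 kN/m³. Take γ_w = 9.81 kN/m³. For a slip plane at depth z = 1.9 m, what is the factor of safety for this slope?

With seepage parallel to the slope and the water table at the surface, the effective normal stress on the slip plane uses the buoyant unit weight γ' = γ_sat − γ_w while the driving shear stress uses γ_sat:
FS = [c' + γ' z cos²β tanφ'] / [γ_sat z sinβ cosβ]
(For c' = 0 this reduces to FS = (γ'/γ_sat)·tanφ'/tanβ.)
γ' = 18.1 − 9.81 = 8.29 kN/m³
Numerator = 0.0 + 8.29·1.9·cos²9.5°·tan24.5° = 0.0 + 8.29·1.9·0.9728·0.4557 = 6.983 kPa
Denominator = 18.1·1.9·sin9.5°·cos9.5° = 18.1·1.9·0.1650·0.9863 = 5.598 kPa
FS = 6.983 / 5.598 = 1.247

FS = 1.25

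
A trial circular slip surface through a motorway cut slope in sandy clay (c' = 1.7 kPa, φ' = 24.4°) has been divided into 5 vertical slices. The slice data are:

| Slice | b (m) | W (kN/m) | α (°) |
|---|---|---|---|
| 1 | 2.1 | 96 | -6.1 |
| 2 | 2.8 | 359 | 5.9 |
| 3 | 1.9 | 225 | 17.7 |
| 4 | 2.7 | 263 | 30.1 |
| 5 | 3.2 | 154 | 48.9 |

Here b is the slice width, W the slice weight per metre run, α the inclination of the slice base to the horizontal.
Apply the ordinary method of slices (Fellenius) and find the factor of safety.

Ordinary method of slices: FS = Σ[c'·Δl_i + (W_i cosα_i)·tanφ'] / Σ W_i sinα_i, with Δl_i = b_i / cosα_i.
Slice 1: Δl = 2.1/cos(-6.1°) = 2.112 m; N'_1 = 96·cos(-6.1°) = 95.5; c'Δl = 3.59; W sinα = -10.2
Slice 2: Δl = 2.8/cos5.9° = 2.815 m; N'_2 = 359·cos5.9° = 357.1; c'Δl = 4.79; W sinα = 36.9
Slice 3: Δl = 1.9/cos17.7° = 1.994 m; N'_3 = 225·cos17.7° = 214.3; c'Δl = 3.39; W sinα = 68.4
Slice 4: Δl = 2.7/cos30.1° = 3.121 m; N'_4 = 263·cos30.1° = 227.5; c'Δl = 5.31; W sinα = 131.9
Slice 5: Δl = 3.2/cos48.9° = 4.868 m; N'_5 = 154·cos48.9° = 101.2; c'Δl = 8.28; W sinα = 116.0
Σc'Δl = 25.3 kN/m; ΣN' = 995.7 kN/m; ΣW sinα = 343.1 kN/m
Resisting = 25.3 + 995.7·tan24.4° = 25.3 + 451.7 = 477.0 kN/m
FS = 477.0 / 343.1 = 1.390

FS = 1.39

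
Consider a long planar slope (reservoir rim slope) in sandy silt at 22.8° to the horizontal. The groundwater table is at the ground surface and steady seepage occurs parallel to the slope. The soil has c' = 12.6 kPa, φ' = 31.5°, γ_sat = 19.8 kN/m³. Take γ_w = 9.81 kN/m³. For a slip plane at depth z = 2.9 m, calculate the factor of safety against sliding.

With seepage parallel to the slope and the water table at the surface, the effective normal stress on the slip plane uses the buoyant unit weight γ' = γ_sat − γ_w while the driving shear stress uses γ_sat:
FS = [c' + γ' z cos²β tanφ'] / [γ_sat z sinβ cosβ]
γ' = 19.8 − 9.81 = 9.99 kN/m³
Numerator = 12.6 + 9.99·2.9·cos²22.8°·tan31.5° = 12.6 + 9.99·2.9·0.8498·0.6128 = 27.687 kPa
Denominator = 19.8·2.9·sin22.8°·cos22.8° = 19.8·2.9·0.3875·0.9219 = 20.513 kPa
FS = 27.687 / 20.513 = 1.350

FS = 1.35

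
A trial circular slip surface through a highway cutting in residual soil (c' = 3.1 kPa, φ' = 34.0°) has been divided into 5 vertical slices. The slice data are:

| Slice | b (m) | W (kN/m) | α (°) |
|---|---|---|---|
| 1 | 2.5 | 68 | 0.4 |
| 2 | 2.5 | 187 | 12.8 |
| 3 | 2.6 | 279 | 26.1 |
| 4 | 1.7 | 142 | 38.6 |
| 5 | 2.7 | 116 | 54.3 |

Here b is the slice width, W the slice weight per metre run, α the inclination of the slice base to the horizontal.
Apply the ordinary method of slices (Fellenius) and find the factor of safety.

Ordinary method of slices: FS = Σ[c'·Δl_i + (W_i cosα_i)·tanφ'] / Σ W_i sinα_i, with Δl_i = b_i / cosα_i.
Slice 1: Δl = 2.5/cos0.4° = 2.500 m; N'_1 = 68·cos0.4° = 68.0; c'Δl = 7.75; W sinα = 0.5
Slice 2: Δl = 2.5/cos12.8° = 2.564 m; N'_2 = 187·cos12.8° = 182.4; c'Δl = 7.95; W sinα = 41.4
Slice 3: Δl = 2.6/cos26.1° = 2.895 m; N'_3 = 279·cos26.1° = 250.5; c'Δl = 8.98; W sinα = 122.7
Slice 4: Δl = 1.7/cos38.6° = 2.175 m; N'_4 = 142·cos38.6° = 111.0; c'Δl = 6.74; W sinα = 88.6
Slice 5: Δl = 2.7/cos54.3° = 4.627 m; N'_5 = 116·cos54.3° = 67.7; c'Δl = 14.34; W sinα = 94.2
Σc'Δl = 45.8 kN/m; ΣN' = 679.6 kN/m; ΣW sinα = 347.4 kN/m
Resisting = 45.8 + 679.6·tan34.0° = 45.8 + 458.4 = 504.1 kN/m
FS = 504.1 / 347.4 = 1.451

FS = 1.45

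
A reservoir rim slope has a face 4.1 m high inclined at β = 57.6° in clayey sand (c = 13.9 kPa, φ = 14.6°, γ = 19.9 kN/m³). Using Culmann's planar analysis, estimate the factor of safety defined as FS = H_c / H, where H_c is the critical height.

FS = 2.07

H_c = (4c/γ) · sinβ cosφ / [1 − cos(β − φ)]
    = (4·13.9/19.9) · sin57.6°·cos14.6° / [1 − cos43.0°]
    = 2.794 · 0.8171 / 0.2686 = 8.50 m
FS = H_c / H = 8.50 / 4.1 = 2.073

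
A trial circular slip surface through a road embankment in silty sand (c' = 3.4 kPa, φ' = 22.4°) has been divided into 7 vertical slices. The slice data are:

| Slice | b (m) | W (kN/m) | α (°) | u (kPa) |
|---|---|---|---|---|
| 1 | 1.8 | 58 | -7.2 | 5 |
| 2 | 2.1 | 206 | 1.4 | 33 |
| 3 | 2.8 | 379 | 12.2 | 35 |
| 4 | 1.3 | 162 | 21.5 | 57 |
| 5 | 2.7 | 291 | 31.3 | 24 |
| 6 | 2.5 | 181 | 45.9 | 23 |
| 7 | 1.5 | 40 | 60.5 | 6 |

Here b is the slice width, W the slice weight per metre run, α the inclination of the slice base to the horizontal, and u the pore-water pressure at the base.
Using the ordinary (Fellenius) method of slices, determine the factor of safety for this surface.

Ordinary method of slices: FS = Σ[c'·Δl_i + (W_i cosα_i − u_i·Δl_i)·tanφ'] / Σ W_i sinα_i, with Δl_i = b_i / cosα_i.
Slice 1: Δl = 1.8/cos(-7.2°) = 1.814 m; N'_1 = 58·cos(-7.2°) − 5·1.814 = 48.5; c'Δl = 6.17; W sinα = -7.3
Slice 2: Δl = 2.1/cos1.4° = 2.101 m; N'_2 = 206·cos1.4° − 33·2.101 = 136.6; c'Δl = 7.14; W sinα = 5.0
Slice 3: Δl = 2.8/cos12.2° = 2.865 m; N'_3 = 379·cos12.2° − 35·2.865 = 270.2; c'Δl = 9.74; W sinα = 80.1
Slice 4: Δl = 1.3/cos21.5° = 1.397 m; N'_4 = 162·cos21.5° − 57·1.397 = 71.1; c'Δl = 4.75; W sinα = 59.4
Slice 5: Δl = 2.7/cos31.3° = 3.160 m; N'_5 = 291·cos31.3° − 24·3.160 = 172.8; c'Δl = 10.74; W sinα = 151.2
Slice 6: Δl = 2.5/cos45.9° = 3.592 m; N'_6 = 181·cos45.9° − 23·3.592 = 43.3; c'Δl = 12.21; W sinα = 130.0
Slice 7: Δl = 1.5/cos60.5° = 3.046 m; N'_7 = 40·cos60.5° − 6·3.046 = 1.4; c'Δl = 10.36; W sinα = 34.8
Σc'Δl = 61.1 kN/m; ΣN' = 743.9 kN/m; ΣW sinα = 453.2 kN/m
Resisting = 61.1 + 743.9·tan22.4° = 61.1 + 306.6 = 367.7 kN/m
FS = 367.7 / 453.2 = 0.811

FS = 0.81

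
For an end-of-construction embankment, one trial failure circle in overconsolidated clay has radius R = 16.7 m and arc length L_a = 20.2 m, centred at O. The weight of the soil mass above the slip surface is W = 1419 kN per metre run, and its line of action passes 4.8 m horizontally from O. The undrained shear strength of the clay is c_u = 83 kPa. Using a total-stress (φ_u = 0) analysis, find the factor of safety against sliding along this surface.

FS = 4.11

Taking moments about the centre O, the resisting moment is provided by the undrained shear strength acting along the arc:
M_R = c_u·L_a·R = 83·20.20·16.7 = 27999.2 kN·m/m
M_D = W·d = 1419·4.8 = 6811.2 kN·m/m
FS = M_R / M_D = 27999.2 / 6811.2 = 4.111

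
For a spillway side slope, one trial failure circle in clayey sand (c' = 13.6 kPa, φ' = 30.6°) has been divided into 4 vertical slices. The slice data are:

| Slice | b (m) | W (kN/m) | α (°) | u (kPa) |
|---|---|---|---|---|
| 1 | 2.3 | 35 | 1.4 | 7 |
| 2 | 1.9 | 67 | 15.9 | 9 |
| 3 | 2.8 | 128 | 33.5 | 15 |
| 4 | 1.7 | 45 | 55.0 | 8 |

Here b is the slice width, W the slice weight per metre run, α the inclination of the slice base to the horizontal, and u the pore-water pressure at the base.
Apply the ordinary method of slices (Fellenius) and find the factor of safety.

Ordinary method of slices: FS = Σ[c'·Δl_i + (W_i cosα_i − u_i·Δl_i)·tanφ'] / Σ W_i sinα_i, with Δl_i = b_i / cosα_i.
Slice 1: Δl = 2.3/cos1.4° = 2.301 m; N'_1 = 35·cos1.4° − 7·2.301 = 18.9; c'Δl = 31.29; W sinα = 0.9
Slice 2: Δl = 1.9/cos15.9° = 1.976 m; N'_2 = 67·cos15.9° − 9·1.976 = 46.7; c'Δl = 26.87; W sinα = 18.4
Slice 3: Δl = 2.8/cos33.5° = 3.358 m; N'_3 = 128·cos33.5° − 15·3.358 = 56.4; c'Δl = 45.67; W sinα = 70.6
Slice 4: Δl = 1.7/cos55.0° = 2.964 m; N'_4 = 45·cos55.0° − 8·2.964 = 2.1; c'Δl = 40.31; W sinα = 36.9
Σc'Δl = 144.1 kN/m; ΣN' = 124.0 kN/m; ΣW sinα = 126.7 kN/m
Resisting = 144.1 + 124.0·tan30.6° = 144.1 + 73.3 = 217.5 kN/m
FS = 217.5 / 126.7 = 1.716

FS = 1.72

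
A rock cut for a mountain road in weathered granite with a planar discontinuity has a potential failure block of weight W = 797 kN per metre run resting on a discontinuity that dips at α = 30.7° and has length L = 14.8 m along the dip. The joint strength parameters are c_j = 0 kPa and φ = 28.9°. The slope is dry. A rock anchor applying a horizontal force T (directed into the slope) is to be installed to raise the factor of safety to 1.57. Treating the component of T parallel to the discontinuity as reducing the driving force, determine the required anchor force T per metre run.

T = 160 kN/m

Resolving forces along and normal to the sliding plane, with the horizontal anchor force T adding T·sinα to the effective normal force and T·cosα acting up the plane against the driving force:
FS = [c_jL + (W cosα + T sinα) tanφ] / [W sinα − T cosα]
Without the anchor: N' = 685.3 kN/m, driving T_d = 406.9 kN/m, resisting R = 0·14.8 + 685.3·tan28.9° = 378.3 kN/m, FS = 0.93.
Setting FS = 1.57 and solving for T:
1.57·(406.9 − T cos30.7°) = 378.3 + T sin30.7°·tan28.9°
T·(sin30.7°·tan28.9° + 1.57·cos30.7°) = 1.57·406.9 − 378.3
T·(0.5105·0.5520 + 1.57·0.8599) = 638.8 − 378.3 = 260.5
T·1.6318 = 260.5
T = 159.7 kN/m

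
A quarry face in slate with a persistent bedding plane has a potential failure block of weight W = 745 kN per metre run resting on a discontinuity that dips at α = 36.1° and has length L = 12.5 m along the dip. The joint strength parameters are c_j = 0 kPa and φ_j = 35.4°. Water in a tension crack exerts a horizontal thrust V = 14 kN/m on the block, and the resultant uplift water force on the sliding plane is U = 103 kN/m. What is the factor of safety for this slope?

Resolving the block weight along and normal to the plane and applying the Mohr–Coulomb strength on the joint:
N' = W cosα − U − V sinα = 745·cos36.1° − 103 − 14·sin36.1° = 490.7 kN/m
Driving force T = W sinα + V cosα = 745·sin36.1° + 14·cos36.1° = 450.3 kN/m
Resisting force R = c_j·L + N'·tanφ_j = 0·12.5 + 490.7·tan35.4° = 0.0 + 348.7 = 348.7 kN/m
FS = R / T = 348.7 / 450.3 = 0.774

FS = 0.77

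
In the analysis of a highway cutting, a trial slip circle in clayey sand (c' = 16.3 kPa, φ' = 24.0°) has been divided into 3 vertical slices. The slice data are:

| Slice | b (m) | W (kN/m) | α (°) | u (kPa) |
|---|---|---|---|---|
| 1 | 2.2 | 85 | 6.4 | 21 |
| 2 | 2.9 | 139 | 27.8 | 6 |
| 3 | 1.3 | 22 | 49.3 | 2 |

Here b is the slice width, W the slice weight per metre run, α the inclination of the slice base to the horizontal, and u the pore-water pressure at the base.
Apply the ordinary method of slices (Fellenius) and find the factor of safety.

Ordinary method of slices: FS = Σ[c'·Δl_i + (W_i cosα_i − u_i·Δl_i)·tanφ'] / Σ W_i sinα_i, with Δl_i = b_i / cosα_i.
Slice 1: Δl = 2.2/cos6.4° = 2.214 m; N'_1 = 85·cos6.4° − 21·2.214 = 38.0; c'Δl = 36.08; W sinα = 9.5
Slice 2: Δl = 2.9/cos27.8° = 3.278 m; N'_2 = 139·cos27.8° − 6·3.278 = 103.3; c'Δl = 53.44; W sinα = 64.8
Slice 3: Δl = 1.3/cos49.3° = 1.994 m; N'_3 = 22·cos49.3° − 2·1.994 = 10.4; c'Δl = 32.50; W sinα = 16.7
Σc'Δl = 122.0 kN/m; ΣN' = 151.6 kN/m; ΣW sinα = 91.0 kN/m
Resisting = 122.0 + 151.6·tan24.0° = 122.0 + 67.5 = 189.5 kN/m
FS = 189.5 / 91.0 = 2.083

FS = 2.08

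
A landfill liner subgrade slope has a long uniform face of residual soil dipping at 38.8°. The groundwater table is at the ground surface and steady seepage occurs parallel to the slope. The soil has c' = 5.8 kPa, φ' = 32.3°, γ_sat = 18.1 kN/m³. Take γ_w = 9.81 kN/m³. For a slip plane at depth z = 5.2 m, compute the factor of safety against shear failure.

With seepage parallel to the slope and the water table at the surface, the effective normal stress on the slip plane uses the buoyant unit weight γ' = γ_sat − γ_w while the driving shear stress uses γ_sat:
FS = [c' + γ' z cos²β tanφ'] / [γ_sat z sinβ cosβ]
γ' = 18.1 − 9.81 = 8.29 kN/m³
Numerator = 5.8 + 8.29·5.2·cos²38.8°·tan32.3° = 5.8 + 8.29·5.2·0.6074·0.6322 = 22.352 kPa
Denominator = 18.1·5.2·sin38.8°·cos38.8° = 18.1·5.2·0.6266·0.7793 = 45.962 kPa
FS = 22.352 / 45.962 = 0.486

FS = 0.49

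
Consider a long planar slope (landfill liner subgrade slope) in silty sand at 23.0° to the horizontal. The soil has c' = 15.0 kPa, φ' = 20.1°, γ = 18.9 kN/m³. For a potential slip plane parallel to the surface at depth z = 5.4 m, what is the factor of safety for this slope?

For an infinite slope with a slip plane parallel to the surface (no pore pressure): FS = [c' + γz cos²β tanφ'] / [γz sinβ cosβ].
γz = 18.9·5.4 = 102.06 kN/m²
Numerator = 15.0 + 102.06·cos²23.0°·tan20.1° = 15.0 + 102.06·0.8473·0.3659 = 46.647 kPa
Denominator = 102.06·sin23.0°·cos23.0° = 102.06·0.3907·0.9205 = 36.708 kPa
FS = 46.647 / 36.708 = 1.271

FS = 1.27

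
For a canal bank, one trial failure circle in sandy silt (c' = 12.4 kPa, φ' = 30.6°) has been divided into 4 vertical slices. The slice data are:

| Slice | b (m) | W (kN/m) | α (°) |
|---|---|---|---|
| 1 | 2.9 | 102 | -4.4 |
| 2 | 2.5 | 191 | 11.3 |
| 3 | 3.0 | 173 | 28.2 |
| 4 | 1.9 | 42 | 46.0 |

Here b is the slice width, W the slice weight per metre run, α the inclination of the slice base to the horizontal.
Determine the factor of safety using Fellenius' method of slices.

Ordinary method of slices: FS = Σ[c'·Δl_i + (W_i cosα_i)·tanφ'] / Σ W_i sinα_i, with Δl_i = b_i / cosα_i.
Slice 1: Δl = 2.9/cos(-4.4°) = 2.909 m; N'_1 = 102·cos(-4.4°) = 101.7; c'Δl = 36.07; W sinα = -7.8
Slice 2: Δl = 2.5/cos11.3° = 2.549 m; N'_2 = 191·cos11.3° = 187.3; c'Δl = 31.61; W sinα = 37.4
Slice 3: Δl = 3.0/cos28.2° = 3.404 m; N'_3 = 173·cos28.2° = 152.5; c'Δl = 42.21; W sinα = 81.8
Slice 4: Δl = 1.9/cos46.0° = 2.735 m; N'_4 = 42·cos46.0° = 29.2; c'Δl = 33.92; W sinα = 30.2
Σc'Δl = 143.8 kN/m; ΣN' = 470.6 kN/m; ΣW sinα = 141.6 kN/m
Resisting = 143.8 + 470.6·tan30.6° = 143.8 + 278.3 = 422.1 kN/m
FS = 422.1 / 141.6 = 2.982

FS = 2.98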